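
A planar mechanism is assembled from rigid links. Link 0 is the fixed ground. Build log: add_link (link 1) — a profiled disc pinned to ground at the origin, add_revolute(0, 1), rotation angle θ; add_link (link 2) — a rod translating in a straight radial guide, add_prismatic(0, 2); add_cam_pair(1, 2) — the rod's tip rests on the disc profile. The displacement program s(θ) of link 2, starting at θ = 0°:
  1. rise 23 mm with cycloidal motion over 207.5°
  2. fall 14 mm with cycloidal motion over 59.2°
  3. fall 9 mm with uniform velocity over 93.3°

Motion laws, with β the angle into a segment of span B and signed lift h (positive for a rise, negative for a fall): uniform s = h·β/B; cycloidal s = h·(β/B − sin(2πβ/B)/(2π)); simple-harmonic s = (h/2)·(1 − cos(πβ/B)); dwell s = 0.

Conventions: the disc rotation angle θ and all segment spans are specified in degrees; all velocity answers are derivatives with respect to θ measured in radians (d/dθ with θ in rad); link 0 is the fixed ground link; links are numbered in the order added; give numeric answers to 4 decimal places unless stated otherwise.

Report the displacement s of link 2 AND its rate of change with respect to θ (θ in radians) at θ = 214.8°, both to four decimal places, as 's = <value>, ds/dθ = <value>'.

seg 1 [0°–207.5°] cycloidal, h=23: full span → s += 23 → s = 23.0000
seg 2 [207.5°–266.7°] cycloidal, h=-14: θ=214.8° here. β=7.3, B=59.2. -14·(0.1233 − sin(2π·0.1233)/(2π)) = -0.1676 → s = 22.8324
velocity in seg [207.5°–266.7°] (cycloidal), θ in radians: β = 7.3° = 0.1274 rad, B = 59.2° = 1.0332 rad; ds/dθ = (h/B)(1 − cos(2πβ/B)) = ((-14)/1.0332)(1 − cos(2π·0.1233)) = -3.867462 mm/rad

s = 22.8324, ds/dθ = -3.8675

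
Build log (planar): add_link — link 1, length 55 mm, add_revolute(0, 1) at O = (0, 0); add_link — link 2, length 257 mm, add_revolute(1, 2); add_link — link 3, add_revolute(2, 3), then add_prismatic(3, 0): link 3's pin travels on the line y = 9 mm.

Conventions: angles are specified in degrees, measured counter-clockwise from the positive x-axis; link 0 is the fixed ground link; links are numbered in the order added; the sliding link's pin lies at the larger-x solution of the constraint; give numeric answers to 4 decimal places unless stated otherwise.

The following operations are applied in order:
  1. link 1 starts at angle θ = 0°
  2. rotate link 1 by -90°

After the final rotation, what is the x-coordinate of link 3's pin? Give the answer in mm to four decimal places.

geometry: r = 55 mm, L = 257 mm, e = 9 mm; θ starts at 0°
rotate link 1 by -90°: θ ← 0° -90° = -90°
crank pin P = (r cos θ, r sin θ) = (0.000000, -55.000000)
h = r sin θ − e = -55.000000 − 9 = -64.000000
x = r cos θ + √(L² − h²) = 0.000000 + 248.903596 = 248.903596

248.9036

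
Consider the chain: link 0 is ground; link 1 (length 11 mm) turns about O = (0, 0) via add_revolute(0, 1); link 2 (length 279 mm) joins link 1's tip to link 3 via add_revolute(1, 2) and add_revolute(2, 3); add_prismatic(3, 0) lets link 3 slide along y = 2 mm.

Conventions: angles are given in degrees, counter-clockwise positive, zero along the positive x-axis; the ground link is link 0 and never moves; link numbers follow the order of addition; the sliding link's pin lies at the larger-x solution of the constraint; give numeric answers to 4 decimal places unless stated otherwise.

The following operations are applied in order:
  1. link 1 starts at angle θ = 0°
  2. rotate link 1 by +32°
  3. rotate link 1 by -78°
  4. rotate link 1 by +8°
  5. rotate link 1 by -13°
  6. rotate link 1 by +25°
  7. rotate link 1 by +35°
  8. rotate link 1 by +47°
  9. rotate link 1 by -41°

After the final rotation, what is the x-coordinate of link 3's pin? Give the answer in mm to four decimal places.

geometry: r = 11 mm, L = 279 mm, e = 2 mm; θ starts at 0°
rotate link 1 by +32°: θ ← 0° +32° = 32°
rotate link 1 by -78°: θ ← 32° -78° = -46°
rotate link 1 by +8°: θ ← -46° +8° = -38°
rotate link 1 by -13°: θ ← -38° -13° = -51°
rotate link 1 by +25°: θ ← -51° +25° = -26°
rotate link 1 by +35°: θ ← -26° +35° = 9°
rotate link 1 by +47°: θ ← 9° +47° = 56°
rotate link 1 by -41°: θ ← 56° -41° = 15°
crank pin P = (r cos θ, r sin θ) = (10.625184, 2.847009)
h = r sin θ − e = 2.847009 − 2 = 0.847009
x = r cos θ + √(L² − h²) = 10.625184 + 278.998714 = 289.623898

289.6239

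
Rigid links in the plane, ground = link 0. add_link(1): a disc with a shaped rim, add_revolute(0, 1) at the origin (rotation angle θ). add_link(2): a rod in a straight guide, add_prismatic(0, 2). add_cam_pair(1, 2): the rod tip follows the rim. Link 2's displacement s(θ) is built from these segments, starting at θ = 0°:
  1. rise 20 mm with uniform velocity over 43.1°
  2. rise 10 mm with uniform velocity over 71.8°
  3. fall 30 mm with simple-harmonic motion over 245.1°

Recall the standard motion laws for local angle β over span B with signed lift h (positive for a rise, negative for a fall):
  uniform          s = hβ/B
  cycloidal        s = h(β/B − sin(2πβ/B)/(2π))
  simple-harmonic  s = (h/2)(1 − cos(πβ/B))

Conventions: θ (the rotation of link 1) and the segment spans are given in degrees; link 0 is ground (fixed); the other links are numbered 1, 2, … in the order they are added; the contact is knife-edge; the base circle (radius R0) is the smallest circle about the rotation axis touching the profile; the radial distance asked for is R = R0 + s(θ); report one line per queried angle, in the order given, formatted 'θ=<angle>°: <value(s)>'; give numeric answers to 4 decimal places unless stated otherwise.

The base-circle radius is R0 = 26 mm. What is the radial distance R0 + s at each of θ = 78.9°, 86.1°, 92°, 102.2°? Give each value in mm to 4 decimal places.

segment 1 (0° to 43.1°, uniform, h = 20) is passed completely: s = 0.0000 + (20) = 20.0000
θ = 78.9° falls in segment 2 (43.1° to 114.9°, uniform, h = 10): β = 78.9 − 43.1 = 35.8°, B = 71.8°; Δs = 10·35.8/71.8 = 4.9861; s = 20.0000 + 4.9861 = 24.9861
θ = 86.1° falls in segment 2 (43.1° to 114.9°, uniform, h = 10): β = 86.1 − 43.1 = 43°, B = 71.8°; Δs = 10·43/71.8 = 5.9889; s = 20.0000 + 5.9889 = 25.9889
θ = 92° falls in segment 2 (43.1° to 114.9°, uniform, h = 10): β = 92 − 43.1 = 48.9°, B = 71.8°; Δs = 10·48.9/71.8 = 6.8106; s = 20.0000 + 6.8106 = 26.8106
θ = 102.2° falls in segment 2 (43.1° to 114.9°, uniform, h = 10): β = 102.2 − 43.1 = 59.1°, B = 71.8°; Δs = 10·59.1/71.8 = 8.2312; s = 20.0000 + 8.2312 = 28.2312
θ=78.9°: R = R0 + s = 26 + 24.9861 = 50.9861
θ=86.1°: R = R0 + s = 26 + 25.9889 = 51.9889
θ=92°: R = R0 + s = 26 + 26.8106 = 52.8106
θ=102.2°: R = R0 + s = 26 + 28.2312 = 54.2312

θ=78.9°: 50.9861
θ=86.1°: 51.9889
θ=92°: 52.8106
θ=102.2°: 54.2312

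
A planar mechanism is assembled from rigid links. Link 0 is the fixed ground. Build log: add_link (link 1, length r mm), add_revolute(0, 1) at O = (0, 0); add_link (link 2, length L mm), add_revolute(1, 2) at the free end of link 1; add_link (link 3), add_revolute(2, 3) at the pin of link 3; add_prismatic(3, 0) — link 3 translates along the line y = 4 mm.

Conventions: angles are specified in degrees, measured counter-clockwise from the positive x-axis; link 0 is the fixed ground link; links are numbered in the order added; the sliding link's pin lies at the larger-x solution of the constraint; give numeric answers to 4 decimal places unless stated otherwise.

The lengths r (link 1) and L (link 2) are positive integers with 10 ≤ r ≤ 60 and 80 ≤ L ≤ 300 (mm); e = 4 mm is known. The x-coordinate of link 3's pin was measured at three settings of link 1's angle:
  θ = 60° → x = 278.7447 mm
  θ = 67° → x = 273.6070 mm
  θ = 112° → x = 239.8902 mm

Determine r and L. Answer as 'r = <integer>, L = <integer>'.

constraint per measurement: (x − r cos θ)² + (r sin θ − e)² = L²
subtracting the θ₁ and θ₂ equations cancels the r² and L² terms:
r = (x₁² − x₂²) / (2[(x₁cos θ₁ + e sin θ₁) − (x₂cos θ₂ + e sin θ₂)]) = 44.0004 → r = 44
L² = (x₁ − r cos θ₁)² + (r sin θ₁ − e)² = 67081.0000 → L = 259.0000 → L = 259
check at θ₃=112°: x = 239.8902 (printed 239.8902) ✓

r = 44, L = 259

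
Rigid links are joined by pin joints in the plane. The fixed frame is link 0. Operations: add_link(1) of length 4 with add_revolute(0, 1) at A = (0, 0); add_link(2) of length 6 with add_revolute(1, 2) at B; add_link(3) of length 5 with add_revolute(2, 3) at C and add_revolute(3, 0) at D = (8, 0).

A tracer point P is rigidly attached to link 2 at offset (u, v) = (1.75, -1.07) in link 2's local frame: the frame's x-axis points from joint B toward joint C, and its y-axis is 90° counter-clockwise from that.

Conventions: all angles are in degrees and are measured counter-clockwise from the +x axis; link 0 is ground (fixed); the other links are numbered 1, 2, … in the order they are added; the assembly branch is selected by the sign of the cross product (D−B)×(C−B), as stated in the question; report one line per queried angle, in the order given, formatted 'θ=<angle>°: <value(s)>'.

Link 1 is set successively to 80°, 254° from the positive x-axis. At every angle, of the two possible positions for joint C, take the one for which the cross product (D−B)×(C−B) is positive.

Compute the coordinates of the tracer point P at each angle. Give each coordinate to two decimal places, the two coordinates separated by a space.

A=(0,0), D=(8.00,0)
θ=80°: B = A + 4.00·(cos80°, sin80°) = (0.6946, 3.9392)
θ=80°: |BD| = 8.2998
θ=80°: circle(B,6.00) ∩ circle(D,5.00): a=4.8126, h=3.5832
θ=80°:   candidates: C₊=(6.6312,4.8090) cross=29.740; C₋=(3.2299,-1.4988) cross=-29.740
θ=80°:   branch + wants cross > 0 → take C=(6.6312,4.8090) (cross=29.740)
θ=80°: ex = (C−B)/|BC| = (0.9894,0.1450); ey = (-0.1450,0.9894)
θ=80°: P = B + 1.75·ex + -1.07·ey = (2.5812,3.1342)
θ=254°: B = A + 4.00·(cos254°, sin254°) = (-1.1025, -3.8450)
θ=254°: |BD| = 9.8813
θ=254°: circle(B,6.00) ∩ circle(D,5.00): a=5.4973, h=2.4042
θ=254°:   candidates: C₊=(3.0259,0.5087) cross=23.756; C₋=(4.8970,-3.9206) cross=-23.756
θ=254°:   branch + wants cross > 0 → take C=(3.0259,0.5087) (cross=23.756)
θ=254°: ex = (C−B)/|BC| = (0.6881,0.7256); ey = (-0.7256,0.6881)
θ=254°: P = B + 1.75·ex + -1.07·ey = (0.8780,-3.3114)

θ=80°: 2.58 3.13
θ=254°: 0.88 -3.31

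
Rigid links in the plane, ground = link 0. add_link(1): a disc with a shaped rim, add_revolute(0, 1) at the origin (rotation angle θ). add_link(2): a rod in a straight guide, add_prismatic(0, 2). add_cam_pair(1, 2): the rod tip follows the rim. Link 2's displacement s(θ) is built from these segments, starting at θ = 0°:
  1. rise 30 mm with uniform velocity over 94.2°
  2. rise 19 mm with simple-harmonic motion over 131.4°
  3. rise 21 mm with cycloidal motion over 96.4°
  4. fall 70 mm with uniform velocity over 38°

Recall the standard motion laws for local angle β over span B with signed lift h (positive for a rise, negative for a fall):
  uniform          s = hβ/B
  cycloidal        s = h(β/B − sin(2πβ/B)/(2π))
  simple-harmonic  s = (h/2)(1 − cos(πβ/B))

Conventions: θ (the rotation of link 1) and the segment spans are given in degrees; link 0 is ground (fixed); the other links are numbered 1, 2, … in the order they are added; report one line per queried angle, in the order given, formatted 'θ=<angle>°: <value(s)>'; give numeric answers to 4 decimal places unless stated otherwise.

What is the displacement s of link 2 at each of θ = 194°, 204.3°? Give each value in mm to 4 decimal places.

segment 1 (0° to 94.2°, uniform, h = 30) is passed completely: s = 0.0000 + (30) = 30.0000
θ = 194° falls in segment 2 (94.2° to 225.6°, simple-harmonic, h = 19): β = 194 − 94.2 = 99.8°, B = 131.4°; Δs = 19/2·(1 − cos(π·0.7595)) = 16.4152; s = 30.0000 + 16.4152 = 46.4152
θ = 204.3° falls in segment 2 (94.2° to 225.6°, simple-harmonic, h = 19): β = 204.3 − 94.2 = 110.1°, B = 131.4°; Δs = 19/2·(1 − cos(π·0.8379)) = 17.7945; s = 30.0000 + 17.7945 = 47.7945

θ=194°: 46.4152
θ=204.3°: 47.7945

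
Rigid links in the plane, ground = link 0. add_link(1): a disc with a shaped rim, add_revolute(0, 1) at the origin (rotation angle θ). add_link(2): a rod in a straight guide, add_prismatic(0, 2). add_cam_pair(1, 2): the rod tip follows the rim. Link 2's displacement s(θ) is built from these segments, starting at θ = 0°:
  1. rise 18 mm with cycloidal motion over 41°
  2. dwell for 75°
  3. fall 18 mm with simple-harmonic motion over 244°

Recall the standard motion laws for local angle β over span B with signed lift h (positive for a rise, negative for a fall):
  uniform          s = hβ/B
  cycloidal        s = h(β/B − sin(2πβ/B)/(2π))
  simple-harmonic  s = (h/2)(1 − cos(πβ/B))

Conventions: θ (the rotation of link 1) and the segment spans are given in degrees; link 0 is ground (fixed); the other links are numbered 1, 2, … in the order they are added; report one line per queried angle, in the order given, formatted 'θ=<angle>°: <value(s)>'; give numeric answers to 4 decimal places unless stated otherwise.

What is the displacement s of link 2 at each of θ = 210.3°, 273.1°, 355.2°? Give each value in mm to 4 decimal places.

segment 1 (0° to 41°, cycloidal, h = 18) is passed completely: s = 0.0000 + (18) = 18.0000
segment 2 (41° to 116°, dwell): s unchanged at 18.0000
θ = 210.3° falls in segment 3 (116° to 360°, simple-harmonic, h = -18): β = 210.3 − 116 = 94.3°, B = 244°; Δs = -18/2·(1 − cos(π·0.3865)) = -5.8578; s = 18.0000 − 5.8578 = 12.1422
θ = 273.1° falls in segment 3 (116° to 360°, simple-harmonic, h = -18): β = 273.1 − 116 = 157.1°, B = 244°; Δs = -18/2·(1 − cos(π·0.6439)) = -12.9303; s = 18.0000 − 12.9303 = 5.0697
θ = 355.2° falls in segment 3 (116° to 360°, simple-harmonic, h = -18): β = 355.2 − 116 = 239.2°, B = 244°; Δs = -18/2·(1 − cos(π·0.9803)) = -17.9828; s = 18.0000 − 17.9828 = 0.0172

θ=210.3°: 12.1422
θ=273.1°: 5.0697
θ=355.2°: 0.0172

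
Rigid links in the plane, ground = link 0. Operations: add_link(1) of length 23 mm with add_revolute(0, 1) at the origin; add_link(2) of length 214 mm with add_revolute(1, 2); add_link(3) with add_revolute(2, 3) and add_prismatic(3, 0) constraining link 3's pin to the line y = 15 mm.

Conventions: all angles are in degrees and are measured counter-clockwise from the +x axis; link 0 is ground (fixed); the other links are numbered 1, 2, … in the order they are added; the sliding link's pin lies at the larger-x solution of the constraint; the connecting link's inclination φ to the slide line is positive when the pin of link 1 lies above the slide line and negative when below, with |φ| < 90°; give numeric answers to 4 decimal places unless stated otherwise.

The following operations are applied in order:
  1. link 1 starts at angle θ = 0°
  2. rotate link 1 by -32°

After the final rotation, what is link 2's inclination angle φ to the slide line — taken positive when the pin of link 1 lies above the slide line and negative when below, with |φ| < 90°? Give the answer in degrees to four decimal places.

geometry: r = 23 mm, L = 214 mm, e = 15 mm; θ starts at 0°
rotate link 1 by -32°: θ ← 0° -32° = -32°
h = r sin θ − e = -12.188143 − 15 = -27.188143
sin φ = h / L = -27.188143 / 214 = -0.12704740
φ = arcsin(-0.12704740) = -7.299006°

-7.2990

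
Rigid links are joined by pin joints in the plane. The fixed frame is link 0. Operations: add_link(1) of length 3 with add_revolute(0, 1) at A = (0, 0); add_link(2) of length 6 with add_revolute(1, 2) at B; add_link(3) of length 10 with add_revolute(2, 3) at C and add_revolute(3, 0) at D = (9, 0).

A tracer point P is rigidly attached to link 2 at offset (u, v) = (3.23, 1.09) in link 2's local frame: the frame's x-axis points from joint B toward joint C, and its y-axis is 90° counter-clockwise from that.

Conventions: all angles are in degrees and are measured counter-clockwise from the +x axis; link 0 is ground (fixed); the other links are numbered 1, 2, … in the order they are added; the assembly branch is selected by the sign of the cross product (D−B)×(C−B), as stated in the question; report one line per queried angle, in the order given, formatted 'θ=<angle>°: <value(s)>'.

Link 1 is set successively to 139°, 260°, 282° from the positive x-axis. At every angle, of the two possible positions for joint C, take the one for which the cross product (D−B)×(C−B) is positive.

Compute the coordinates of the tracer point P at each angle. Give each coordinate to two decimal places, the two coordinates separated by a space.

A=(0,0), D=(9.00,0)
θ=139°: B = A + 3.00·(cos139°, sin139°) = (-2.2641, 1.9682)
θ=139°: |BD| = 11.4348
θ=139°: circle(B,6.00) ∩ circle(D,10.00): a=2.9189, h=5.2421
θ=139°:   candidates: C₊=(1.5135,6.6297) cross=59.943; C₋=(-0.2911,-3.6981) cross=-59.943
θ=139°:   branch + wants cross > 0 → take C=(1.5135,6.6297) (cross=59.943)
θ=139°: ex = (C−B)/|BC| = (0.6296,0.7769); ey = (-0.7769,0.6296)
θ=139°: P = B + 3.23·ex + 1.09·ey = (-1.0773,5.1639)
θ=260°: B = A + 3.00·(cos260°, sin260°) = (-0.5209, -2.9544)
θ=260°: |BD| = 9.9688
θ=260°: circle(B,6.00) ∩ circle(D,10.00): a=1.7744, h=5.7316
θ=260°:   candidates: C₊=(-0.5249,3.0456) cross=57.137; C₋=(2.8724,-7.9027) cross=-57.137
θ=260°:   branch + wants cross > 0 → take C=(-0.5249,3.0456) (cross=57.137)
θ=260°: ex = (C−B)/|BC| = (-0.0007,1.0000); ey = (-1.0000,-0.0007)
θ=260°: P = B + 3.23·ex + 1.09·ey = (-1.6131,0.2749)
θ=282°: B = A + 3.00·(cos282°, sin282°) = (0.6237, -2.9344)
θ=282°: |BD| = 8.8754
θ=282°: circle(B,6.00) ∩ circle(D,10.00): a=0.8322, h=5.9420
θ=282°:   candidates: C₊=(-0.5554,2.9485) cross=52.738; C₋=(3.3737,-8.2671) cross=-52.738
θ=282°:   branch + wants cross > 0 → take C=(-0.5554,2.9485) (cross=52.738)
θ=282°: ex = (C−B)/|BC| = (-0.1965,0.9805); ey = (-0.9805,-0.1965)
θ=282°: P = B + 3.23·ex + 1.09·ey = (-1.0798,0.0184)

θ=139°: -1.08 5.16
θ=260°: -1.61 0.27
θ=282°: -1.08 0.02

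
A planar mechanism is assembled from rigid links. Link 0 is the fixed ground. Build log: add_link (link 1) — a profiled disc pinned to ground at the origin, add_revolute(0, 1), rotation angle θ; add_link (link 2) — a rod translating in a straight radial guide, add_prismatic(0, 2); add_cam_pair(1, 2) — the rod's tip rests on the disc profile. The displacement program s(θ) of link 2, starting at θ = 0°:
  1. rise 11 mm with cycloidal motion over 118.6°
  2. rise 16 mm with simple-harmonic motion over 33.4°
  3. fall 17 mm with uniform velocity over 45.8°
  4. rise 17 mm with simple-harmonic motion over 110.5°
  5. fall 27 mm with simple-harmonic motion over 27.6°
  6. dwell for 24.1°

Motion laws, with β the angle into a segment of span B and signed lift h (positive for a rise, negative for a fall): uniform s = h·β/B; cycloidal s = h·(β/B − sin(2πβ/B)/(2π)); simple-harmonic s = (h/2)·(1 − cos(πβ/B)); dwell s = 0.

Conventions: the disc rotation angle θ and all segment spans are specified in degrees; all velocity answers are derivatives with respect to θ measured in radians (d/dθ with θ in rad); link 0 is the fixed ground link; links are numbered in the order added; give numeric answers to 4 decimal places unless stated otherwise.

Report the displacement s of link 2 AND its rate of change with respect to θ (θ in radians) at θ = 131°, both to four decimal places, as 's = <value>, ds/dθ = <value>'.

seg 1 [0°–118.6°] cycloidal, h=11: full span → s += 11 → s = 11.0000
seg 2 [118.6°–152°] simple-harmonic, h=16: θ=131° here. β=12.4, B=33.4. 16/2·(1 − cos(π·0.3713)) = 4.8518 → s = 15.8518
velocity in seg [118.6°–152°] (simple-harmonic), θ in radians: β = 12.4° = 0.2164 rad, B = 33.4° = 0.5829 rad; ds/dθ = (πh/(2B)) sin(πβ/B) = (π·16/(2·0.5829)) sin(π·0.3713) = 39.635198 mm/rad

s = 15.8518, ds/dθ = 39.6352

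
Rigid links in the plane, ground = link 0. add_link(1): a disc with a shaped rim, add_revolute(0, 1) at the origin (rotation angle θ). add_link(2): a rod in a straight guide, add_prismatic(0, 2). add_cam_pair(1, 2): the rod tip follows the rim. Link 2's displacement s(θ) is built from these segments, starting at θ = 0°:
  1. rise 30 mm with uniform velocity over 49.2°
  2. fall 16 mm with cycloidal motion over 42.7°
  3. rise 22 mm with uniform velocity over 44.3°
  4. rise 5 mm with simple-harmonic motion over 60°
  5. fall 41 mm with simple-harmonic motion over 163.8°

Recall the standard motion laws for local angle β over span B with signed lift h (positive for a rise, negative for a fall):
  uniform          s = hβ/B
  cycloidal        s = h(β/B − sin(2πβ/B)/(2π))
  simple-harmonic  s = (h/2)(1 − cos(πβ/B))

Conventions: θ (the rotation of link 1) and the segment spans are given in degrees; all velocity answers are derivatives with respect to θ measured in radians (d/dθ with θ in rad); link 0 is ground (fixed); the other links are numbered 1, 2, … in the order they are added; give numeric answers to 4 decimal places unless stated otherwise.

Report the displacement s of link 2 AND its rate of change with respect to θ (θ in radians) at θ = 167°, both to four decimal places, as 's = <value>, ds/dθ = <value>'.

segment 1 (0° to 49.2°, uniform, h = 30) is passed completely: s = 0.0000 + (30) = 30.0000
segment 2 (49.2° to 91.9°, cycloidal, h = -16) is passed completely: s = 30.0000 + (-16) = 14.0000
segment 3 (91.9° to 136.2°, uniform, h = 22) is passed completely: s = 14.0000 + (22) = 36.0000
θ = 167° falls in segment 4 (136.2° to 196.2°, simple-harmonic, h = 5): β = 167 − 136.2 = 30.8°, B = 60°; Δs = 5/2·(1 − cos(π·0.5133)) = 2.6047; s = 36.0000 + 2.6047 = 38.6047
velocity in seg [136.2°–196.2°] (simple-harmonic), θ in radians: β = 30.8° = 0.5376 rad, B = 60° = 1.0472 rad; ds/dθ = (πh/(2B)) sin(πβ/B) = (π·5/(2·1.0472)) sin(π·0.5133) = 7.493421 mm/rad

s = 38.6047, ds/dθ = 7.4934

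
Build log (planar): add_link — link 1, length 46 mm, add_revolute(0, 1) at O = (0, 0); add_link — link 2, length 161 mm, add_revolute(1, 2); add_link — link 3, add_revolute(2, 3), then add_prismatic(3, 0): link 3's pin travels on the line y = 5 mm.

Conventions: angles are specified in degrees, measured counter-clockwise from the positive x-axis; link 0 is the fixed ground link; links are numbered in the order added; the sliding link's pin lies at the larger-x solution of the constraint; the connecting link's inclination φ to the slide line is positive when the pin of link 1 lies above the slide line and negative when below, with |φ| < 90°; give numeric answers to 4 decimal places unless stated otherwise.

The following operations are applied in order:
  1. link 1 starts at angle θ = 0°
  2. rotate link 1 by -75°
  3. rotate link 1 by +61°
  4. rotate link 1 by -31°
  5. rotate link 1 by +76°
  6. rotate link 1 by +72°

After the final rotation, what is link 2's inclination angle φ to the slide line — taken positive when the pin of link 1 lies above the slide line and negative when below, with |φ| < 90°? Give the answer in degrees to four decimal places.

geometry: r = 46 mm, L = 161 mm, e = 5 mm; θ starts at 0°
rotate link 1 by -75°: θ ← 0° -75° = -75°
rotate link 1 by +61°: θ ← -75° +61° = -14°
rotate link 1 by -31°: θ ← -14° -31° = -45°
rotate link 1 by +76°: θ ← -45° +76° = 31°
rotate link 1 by +72°: θ ← 31° +72° = 103°
h = r sin θ − e = 44.821023 − 5 = 39.821023
sin φ = h / L = 39.821023 / 161 = 0.24733555
φ = arcsin(0.24733555) = 14.319899°

14.3199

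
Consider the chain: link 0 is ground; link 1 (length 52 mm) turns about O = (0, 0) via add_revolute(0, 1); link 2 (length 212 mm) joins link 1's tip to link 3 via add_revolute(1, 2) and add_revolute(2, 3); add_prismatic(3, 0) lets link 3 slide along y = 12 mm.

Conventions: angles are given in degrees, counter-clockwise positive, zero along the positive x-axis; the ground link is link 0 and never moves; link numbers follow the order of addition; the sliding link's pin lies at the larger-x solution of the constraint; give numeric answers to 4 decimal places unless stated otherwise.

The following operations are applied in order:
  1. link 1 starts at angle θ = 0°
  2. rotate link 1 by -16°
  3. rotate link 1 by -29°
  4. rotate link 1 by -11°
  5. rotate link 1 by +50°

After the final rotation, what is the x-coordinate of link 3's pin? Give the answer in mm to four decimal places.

geometry: r = 52 mm, L = 212 mm, e = 12 mm; θ starts at 0°
rotate link 1 by -16°: θ ← 0° -16° = -16°
rotate link 1 by -29°: θ ← -16° -29° = -45°
rotate link 1 by -11°: θ ← -45° -11° = -56°
rotate link 1 by +50°: θ ← -56° +50° = -6°
crank pin P = (r cos θ, r sin θ) = (51.715139, -5.435480)
h = r sin θ − e = -5.435480 − 12 = -17.435480
x = r cos θ + √(L² − h²) = 51.715139 + 211.281812 = 262.996950

262.9970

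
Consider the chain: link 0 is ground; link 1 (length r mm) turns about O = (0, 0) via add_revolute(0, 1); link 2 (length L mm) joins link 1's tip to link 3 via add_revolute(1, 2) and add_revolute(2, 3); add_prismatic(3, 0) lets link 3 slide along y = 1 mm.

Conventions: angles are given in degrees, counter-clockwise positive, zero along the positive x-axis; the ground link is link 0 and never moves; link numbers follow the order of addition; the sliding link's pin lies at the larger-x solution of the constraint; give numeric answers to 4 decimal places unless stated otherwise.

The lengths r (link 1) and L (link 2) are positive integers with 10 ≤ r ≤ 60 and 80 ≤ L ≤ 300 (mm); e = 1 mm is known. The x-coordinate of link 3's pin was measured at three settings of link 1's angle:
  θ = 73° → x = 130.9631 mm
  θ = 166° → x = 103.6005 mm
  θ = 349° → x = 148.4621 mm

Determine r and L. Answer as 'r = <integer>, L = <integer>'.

constraint per measurement: (x − r cos θ)² + (r sin θ − e)² = L²
subtracting the θ₁ and θ₂ equations cancels the r² and L² terms:
r = (x₁² − x₂²) / (2[(x₁cos θ₁ + e sin θ₁) − (x₂cos θ₂ + e sin θ₂)]) = 23.0000 → r = 23
L² = (x₁ − r cos θ₁)² + (r sin θ₁ − e)² = 15876.0079 → L = 126.0000 → L = 126
check at θ₃=349°: x = 148.4621 (printed 148.4621) ✓

r = 23, L = 126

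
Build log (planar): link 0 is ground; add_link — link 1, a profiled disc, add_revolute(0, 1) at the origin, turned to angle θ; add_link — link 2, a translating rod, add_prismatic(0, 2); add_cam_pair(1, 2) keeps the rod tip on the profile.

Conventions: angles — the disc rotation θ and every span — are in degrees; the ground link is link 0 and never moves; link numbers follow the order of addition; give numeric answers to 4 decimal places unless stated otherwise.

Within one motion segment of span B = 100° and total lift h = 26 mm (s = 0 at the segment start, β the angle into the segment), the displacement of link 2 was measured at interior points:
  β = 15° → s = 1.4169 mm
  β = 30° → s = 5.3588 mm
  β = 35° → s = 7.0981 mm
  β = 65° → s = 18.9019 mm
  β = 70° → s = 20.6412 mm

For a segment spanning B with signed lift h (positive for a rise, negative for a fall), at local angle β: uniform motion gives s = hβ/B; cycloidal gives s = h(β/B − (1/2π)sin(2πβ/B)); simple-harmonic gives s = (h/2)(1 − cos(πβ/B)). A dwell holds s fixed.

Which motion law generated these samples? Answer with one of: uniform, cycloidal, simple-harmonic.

candidates at β/B = r: uniform s = h·r (linear in β); cycloidal s = h·(r − sin(2πr)/(2π)); simple-harmonic s = (h/2)(1 − cos(πr))
β=15°: printed 1.4169 | uniform 3.9000, cycloidal 0.5523, simple-harmonic 1.4169
β=30°: printed 5.3588 | uniform 7.8000, cycloidal 3.8645, simple-harmonic 5.3588
β=35°: printed 7.0981 | uniform 9.1000, cycloidal 5.7523, simple-harmonic 7.0981
β=65°: printed 18.9019 | uniform 16.9000, cycloidal 20.2477, simple-harmonic 18.9019
β=70°: printed 20.6412 | uniform 18.2000, cycloidal 22.1355, simple-harmonic 20.6412
only one law matches every sample → simple-harmonic

simple-harmonic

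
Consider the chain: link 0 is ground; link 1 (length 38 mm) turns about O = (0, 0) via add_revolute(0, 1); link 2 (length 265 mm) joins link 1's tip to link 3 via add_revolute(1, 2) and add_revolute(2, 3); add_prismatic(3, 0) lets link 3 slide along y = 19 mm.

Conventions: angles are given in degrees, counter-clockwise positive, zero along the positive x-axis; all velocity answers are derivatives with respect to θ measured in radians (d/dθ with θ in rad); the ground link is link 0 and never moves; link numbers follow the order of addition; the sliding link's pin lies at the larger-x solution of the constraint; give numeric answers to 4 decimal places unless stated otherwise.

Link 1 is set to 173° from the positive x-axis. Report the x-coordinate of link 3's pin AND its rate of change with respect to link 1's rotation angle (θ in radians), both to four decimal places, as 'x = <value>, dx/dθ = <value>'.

geometry: r = 38 mm, L = 265 mm, e = 19 mm
crank pin P = (r cos θ, r sin θ) = (-37.716754, 4.631035)
h = r sin θ − e = 4.631035 − 19 = -14.368965
x = r cos θ + √(L² − h²) = -37.716754 + 264.610153 = 226.893399
dx/dθ = −r sin θ − h·r cos θ/√(L² − h²) (θ in radians; h = -14.368965) = -6.679145

x = 226.8934, dx/dθ = -6.6791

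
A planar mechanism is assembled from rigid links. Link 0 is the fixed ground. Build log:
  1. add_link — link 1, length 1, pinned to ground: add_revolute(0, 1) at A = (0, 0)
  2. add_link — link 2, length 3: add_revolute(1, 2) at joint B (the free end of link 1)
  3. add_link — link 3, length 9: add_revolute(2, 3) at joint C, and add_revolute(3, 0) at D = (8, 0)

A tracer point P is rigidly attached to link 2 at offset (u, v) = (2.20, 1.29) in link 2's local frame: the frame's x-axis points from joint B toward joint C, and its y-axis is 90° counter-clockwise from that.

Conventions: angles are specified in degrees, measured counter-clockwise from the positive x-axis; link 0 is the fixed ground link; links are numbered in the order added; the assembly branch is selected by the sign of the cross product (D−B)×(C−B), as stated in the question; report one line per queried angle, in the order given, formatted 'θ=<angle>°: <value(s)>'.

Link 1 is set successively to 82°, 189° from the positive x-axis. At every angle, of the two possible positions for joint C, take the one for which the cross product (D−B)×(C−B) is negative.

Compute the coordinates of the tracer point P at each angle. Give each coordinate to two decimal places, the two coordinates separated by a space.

A=(0,0), D=(8.00,0)
θ=82°: B = A + 1.00·(cos82°, sin82°) = (0.1392, 0.9903)
θ=82°: |BD| = 7.9230
θ=82°: circle(B,3.00) ∩ circle(D,9.00): a=-0.5823, h=2.9429
θ=82°:   candidates: C₊=(-0.0707,3.9829) cross=23.317; C₋=(-0.8064,-1.8568) cross=-23.317
θ=82°:   branch - wants cross < 0 → take C=(-0.8064,-1.8568) (cross=-23.317)
θ=82°: ex = (C−B)/|BC| = (-0.3152,-0.9490); ey = (0.9490,-0.3152)
θ=82°: P = B + 2.20·ex + 1.29·ey = (0.6700,-1.5042)
θ=189°: B = A + 1.00·(cos189°, sin189°) = (-0.9877, -0.1564)
θ=189°: |BD| = 8.9890
θ=189°: circle(B,3.00) ∩ circle(D,9.00): a=0.4897, h=2.9598
θ=189°:   candidates: C₊=(-0.5496,2.8114) cross=26.606; C₋=(-0.4466,-3.1072) cross=-26.606
θ=189°:   branch - wants cross < 0 → take C=(-0.4466,-3.1072) (cross=-26.606)
θ=189°: ex = (C−B)/|BC| = (0.1804,-0.9836); ey = (0.9836,0.1804)
θ=189°: P = B + 2.20·ex + 1.29·ey = (0.6780,-2.0877)

θ=82°: 0.67 -1.50
θ=189°: 0.68 -2.09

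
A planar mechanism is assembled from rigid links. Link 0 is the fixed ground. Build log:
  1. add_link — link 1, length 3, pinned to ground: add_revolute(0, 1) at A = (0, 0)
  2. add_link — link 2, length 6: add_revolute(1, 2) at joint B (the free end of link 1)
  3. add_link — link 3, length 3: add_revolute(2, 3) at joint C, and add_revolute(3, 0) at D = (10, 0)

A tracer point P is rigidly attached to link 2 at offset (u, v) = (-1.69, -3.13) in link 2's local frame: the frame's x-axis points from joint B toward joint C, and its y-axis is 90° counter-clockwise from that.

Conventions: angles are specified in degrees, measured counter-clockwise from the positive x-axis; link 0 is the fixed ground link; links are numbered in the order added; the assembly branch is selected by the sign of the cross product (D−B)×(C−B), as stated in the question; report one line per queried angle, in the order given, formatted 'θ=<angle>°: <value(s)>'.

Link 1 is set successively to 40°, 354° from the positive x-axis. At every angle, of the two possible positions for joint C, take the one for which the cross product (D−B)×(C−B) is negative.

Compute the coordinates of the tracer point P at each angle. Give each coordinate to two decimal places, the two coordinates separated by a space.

A=(0,0), D=(10.00,0)
θ=40°: B = A + 3.00·(cos40°, sin40°) = (2.2981, 1.9284)
θ=40°: |BD| = 7.9396
θ=40°: circle(B,6.00) ∩ circle(D,3.00): a=5.6701, h=1.9620
θ=40°:   candidates: C₊=(8.2750,2.4545) cross=15.578; C₋=(7.3220,-1.3521) cross=-15.578
θ=40°:   branch - wants cross < 0 → take C=(7.3220,-1.3521) (cross=-15.578)
θ=40°: ex = (C−B)/|BC| = (0.8373,-0.5467); ey = (0.5467,0.8373)
θ=40°: P = B + -1.69·ex + -3.13·ey = (-0.8282,0.2316)
θ=354°: B = A + 3.00·(cos354°, sin354°) = (2.9836, -0.3136)
θ=354°: |BD| = 7.0234
θ=354°: circle(B,6.00) ∩ circle(D,3.00): a=5.4339, h=2.5443
θ=354°:   candidates: C₊=(8.2984,2.4707) cross=17.869; C₋=(8.5256,-2.6127) cross=-17.869
θ=354°:   branch - wants cross < 0 → take C=(8.5256,-2.6127) (cross=-17.869)
θ=354°: ex = (C−B)/|BC| = (0.9237,-0.3832); ey = (0.3832,0.9237)
θ=354°: P = B + -1.69·ex + -3.13·ey = (0.2232,-2.5571)

θ=40°: -0.83 0.23
θ=354°: 0.22 -2.56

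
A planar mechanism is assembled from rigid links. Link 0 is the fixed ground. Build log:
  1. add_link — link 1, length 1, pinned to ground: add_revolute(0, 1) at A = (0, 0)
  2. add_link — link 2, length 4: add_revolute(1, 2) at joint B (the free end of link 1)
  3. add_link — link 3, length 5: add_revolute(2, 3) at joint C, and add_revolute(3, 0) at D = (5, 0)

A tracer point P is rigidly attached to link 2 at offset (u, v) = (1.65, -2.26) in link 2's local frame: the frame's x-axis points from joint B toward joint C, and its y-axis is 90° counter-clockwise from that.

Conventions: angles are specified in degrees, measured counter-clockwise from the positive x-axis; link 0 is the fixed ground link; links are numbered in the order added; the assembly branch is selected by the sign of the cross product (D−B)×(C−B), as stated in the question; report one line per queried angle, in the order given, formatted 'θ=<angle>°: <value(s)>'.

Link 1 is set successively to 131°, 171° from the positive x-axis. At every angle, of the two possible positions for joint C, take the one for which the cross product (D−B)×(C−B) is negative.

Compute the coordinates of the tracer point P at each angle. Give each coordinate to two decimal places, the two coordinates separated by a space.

A=(0,0), D=(5.00,0)
θ=131°: B = A + 1.00·(cos131°, sin131°) = (-0.6561, 0.7547)
θ=131°: |BD| = 5.7062
θ=131°: circle(B,4.00) ∩ circle(D,5.00): a=2.0645, h=3.4261
θ=131°:   candidates: C₊=(1.8434,3.8776) cross=19.550; C₋=(0.9371,-2.9143) cross=-19.550
θ=131°:   branch - wants cross < 0 → take C=(0.9371,-2.9143) (cross=-19.550)
θ=131°: ex = (C−B)/|BC| = (0.3983,-0.9173); ey = (0.9173,0.3983)
θ=131°: P = B + 1.65·ex + -2.26·ey = (-2.0719,-1.6589)
θ=171°: B = A + 1.00·(cos171°, sin171°) = (-0.9877, 0.1564)
θ=171°: |BD| = 5.9897
θ=171°: circle(B,4.00) ∩ circle(D,5.00): a=2.2436, h=3.3115
θ=171°:   candidates: C₊=(1.3416,3.4083) cross=19.835; C₋=(1.1686,-3.2126) cross=-19.835
θ=171°:   branch - wants cross < 0 → take C=(1.1686,-3.2126) (cross=-19.835)
θ=171°: ex = (C−B)/|BC| = (0.5391,-0.8423); ey = (0.8423,0.5391)
θ=171°: P = B + 1.65·ex + -2.26·ey = (-2.0017,-2.4516)

θ=131°: -2.07 -1.66
θ=171°: -2.00 -2.45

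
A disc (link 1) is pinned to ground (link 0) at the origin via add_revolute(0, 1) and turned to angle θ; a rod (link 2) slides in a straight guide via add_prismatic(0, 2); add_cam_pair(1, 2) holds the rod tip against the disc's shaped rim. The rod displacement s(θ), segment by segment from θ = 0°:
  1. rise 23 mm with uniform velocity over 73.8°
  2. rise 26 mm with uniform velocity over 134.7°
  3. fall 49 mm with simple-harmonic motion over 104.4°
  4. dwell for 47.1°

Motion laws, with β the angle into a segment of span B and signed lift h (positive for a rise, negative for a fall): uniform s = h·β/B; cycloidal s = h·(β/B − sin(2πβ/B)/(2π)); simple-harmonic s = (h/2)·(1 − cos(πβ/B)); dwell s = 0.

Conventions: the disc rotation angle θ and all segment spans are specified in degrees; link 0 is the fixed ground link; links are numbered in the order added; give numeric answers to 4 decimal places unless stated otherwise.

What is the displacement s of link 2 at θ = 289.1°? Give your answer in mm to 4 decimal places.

segment 1 (0° to 73.8°, uniform, h = 23) is passed completely: s = 0.0000 + (23) = 23.0000
segment 2 (73.8° to 208.5°, uniform, h = 26) is passed completely: s = 23.0000 + (26) = 49.0000
θ = 289.1° falls in segment 3 (208.5° to 312.9°, simple-harmonic, h = -49): β = 289.1 − 208.5 = 80.6°, B = 104.4°; Δs = -49/2·(1 − cos(π·0.7720)) = -42.9807; s = 49.0000 − 42.9807 = 6.0193

6.0193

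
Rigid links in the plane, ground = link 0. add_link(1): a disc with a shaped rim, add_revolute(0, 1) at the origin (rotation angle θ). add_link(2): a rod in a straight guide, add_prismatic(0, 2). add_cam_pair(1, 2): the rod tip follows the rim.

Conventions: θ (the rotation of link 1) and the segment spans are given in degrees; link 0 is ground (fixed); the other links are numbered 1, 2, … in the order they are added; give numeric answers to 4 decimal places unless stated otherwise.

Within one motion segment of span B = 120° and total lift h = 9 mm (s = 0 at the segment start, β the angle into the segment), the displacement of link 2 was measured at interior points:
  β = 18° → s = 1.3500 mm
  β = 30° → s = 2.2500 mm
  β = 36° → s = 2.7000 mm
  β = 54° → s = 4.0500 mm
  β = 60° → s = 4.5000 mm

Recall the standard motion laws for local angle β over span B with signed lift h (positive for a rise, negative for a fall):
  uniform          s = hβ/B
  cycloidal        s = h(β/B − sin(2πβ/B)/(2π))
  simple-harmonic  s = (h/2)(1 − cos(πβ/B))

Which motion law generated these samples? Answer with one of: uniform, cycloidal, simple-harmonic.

candidates at β/B = r: uniform s = h·r (linear in β); cycloidal s = h·(r − sin(2πr)/(2π)); simple-harmonic s = (h/2)(1 − cos(πr))
β=18°: printed 1.3500 | uniform 1.3500, cycloidal 0.1912, simple-harmonic 0.4905
β=30°: printed 2.2500 | uniform 2.2500, cycloidal 0.8176, simple-harmonic 1.3180
β=36°: printed 2.7000 | uniform 2.7000, cycloidal 1.3377, simple-harmonic 1.8550
β=54°: printed 4.0500 | uniform 4.0500, cycloidal 3.6074, simple-harmonic 3.7960
β=60°: printed 4.5000 | uniform 4.5000, cycloidal 4.5000, simple-harmonic 4.5000
only one law matches every sample → uniform

uniform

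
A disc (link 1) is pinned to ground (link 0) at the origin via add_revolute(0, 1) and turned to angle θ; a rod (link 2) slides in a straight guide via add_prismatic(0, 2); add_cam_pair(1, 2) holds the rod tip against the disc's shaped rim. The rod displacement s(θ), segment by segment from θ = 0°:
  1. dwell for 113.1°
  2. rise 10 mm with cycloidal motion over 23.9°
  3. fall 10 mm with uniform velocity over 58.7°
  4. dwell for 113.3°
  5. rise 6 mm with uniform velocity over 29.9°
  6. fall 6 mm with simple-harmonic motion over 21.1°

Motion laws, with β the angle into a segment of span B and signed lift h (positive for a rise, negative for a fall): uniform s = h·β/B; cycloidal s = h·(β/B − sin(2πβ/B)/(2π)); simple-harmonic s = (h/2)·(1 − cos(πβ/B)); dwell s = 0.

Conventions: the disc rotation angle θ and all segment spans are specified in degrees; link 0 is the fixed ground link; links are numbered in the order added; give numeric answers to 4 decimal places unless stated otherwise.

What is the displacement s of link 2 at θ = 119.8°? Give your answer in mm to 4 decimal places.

segment 1 (0° to 113.1°, dwell): s unchanged at 0.0000
θ = 119.8° falls in segment 2 (113.1° to 137°, cycloidal, h = 10): β = 119.8 − 113.1 = 6.7°, B = 23.9°; Δs = 10·(0.2803 − sin(2π·0.2803)/(2π)) = 1.2406; s = 0.0000 + 1.2406 = 1.2406

1.2406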